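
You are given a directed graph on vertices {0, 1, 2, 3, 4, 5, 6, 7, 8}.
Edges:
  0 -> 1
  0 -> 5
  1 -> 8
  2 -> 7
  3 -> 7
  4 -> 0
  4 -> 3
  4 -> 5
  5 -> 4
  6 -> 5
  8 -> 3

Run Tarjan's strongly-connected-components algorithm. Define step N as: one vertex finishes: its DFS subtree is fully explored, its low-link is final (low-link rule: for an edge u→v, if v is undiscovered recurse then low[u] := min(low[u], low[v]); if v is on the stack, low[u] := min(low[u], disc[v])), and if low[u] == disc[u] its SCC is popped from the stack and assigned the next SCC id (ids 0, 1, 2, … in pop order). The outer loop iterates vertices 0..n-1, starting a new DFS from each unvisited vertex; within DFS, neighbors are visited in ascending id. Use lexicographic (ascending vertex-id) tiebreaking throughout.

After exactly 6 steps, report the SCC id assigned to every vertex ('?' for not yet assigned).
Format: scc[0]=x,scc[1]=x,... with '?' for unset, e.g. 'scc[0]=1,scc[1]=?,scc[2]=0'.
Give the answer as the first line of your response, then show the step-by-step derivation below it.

scc[0]=?,scc[1]=3,scc[2]=?,scc[3]=1,scc[4]=?,scc[5]=?,scc[6]=?,scc[7]=0,scc[8]=2

step 1: low=(low[0]=0,low[1]=1,low[2]=?,low[3]=3,low[4]=?,low[5]=?,low[6]=?,low[7]=4,low[8]=2); scc=(scc[0]=?,scc[1]=?,scc[2]=?,scc[3]=?,scc[4]=?,scc[5]=?,scc[6]=?,scc[7]=0,scc[8]=?)
step 2: low=(low[0]=0,low[1]=1,low[2]=?,low[3]=3,low[4]=?,low[5]=?,low[6]=?,low[7]=4,low[8]=2); scc=(scc[0]=?,scc[1]=?,scc[2]=?,scc[3]=1,scc[4]=?,scc[5]=?,scc[6]=?,scc[7]=0,scc[8]=?)
step 3: low=(low[0]=0,low[1]=1,low[2]=?,low[3]=3,low[4]=?,low[5]=?,low[6]=?,low[7]=4,low[8]=2); scc=(scc[0]=?,scc[1]=?,scc[2]=?,scc[3]=1,scc[4]=?,scc[5]=?,scc[6]=?,scc[7]=0,scc[8]=2)
step 4: low=(low[0]=0,low[1]=1,low[2]=?,low[3]=3,low[4]=?,low[5]=?,low[6]=?,low[7]=4,low[8]=2); scc=(scc[0]=?,scc[1]=3,scc[2]=?,scc[3]=1,scc[4]=?,scc[5]=?,scc[6]=?,scc[7]=0,scc[8]=2)
step 5: low=(low[0]=0,low[1]=1,low[2]=?,low[3]=3,low[4]=0,low[5]=5,low[6]=?,low[7]=4,low[8]=2); scc=(scc[0]=?,scc[1]=3,scc[2]=?,scc[3]=1,scc[4]=?,scc[5]=?,scc[6]=?,scc[7]=0,scc[8]=2)
step 6: low=(low[0]=0,low[1]=1,low[2]=?,low[3]=3,low[4]=0,low[5]=0,low[6]=?,low[7]=4,low[8]=2); scc=(scc[0]=?,scc[1]=3,scc[2]=?,scc[3]=1,scc[4]=?,scc[5]=?,scc[6]=?,scc[7]=0,scc[8]=2)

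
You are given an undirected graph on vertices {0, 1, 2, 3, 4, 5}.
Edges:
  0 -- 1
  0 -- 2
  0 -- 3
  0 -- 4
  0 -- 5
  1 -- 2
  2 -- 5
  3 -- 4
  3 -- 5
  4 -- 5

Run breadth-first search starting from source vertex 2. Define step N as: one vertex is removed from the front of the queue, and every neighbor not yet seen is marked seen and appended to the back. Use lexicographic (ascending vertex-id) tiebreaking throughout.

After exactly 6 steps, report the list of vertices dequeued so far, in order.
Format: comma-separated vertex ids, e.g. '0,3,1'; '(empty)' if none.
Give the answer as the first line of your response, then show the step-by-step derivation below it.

2,0,1,5,3,4

step 1: dequeue 2; queue=[0,1,5]; order=2
step 2: dequeue 0; queue=[1,5,3,4]; order=2,0
step 3: dequeue 1; queue=[5,3,4]; order=2,0,1
step 4: dequeue 5; queue=[3,4]; order=2,0,1,5
step 5: dequeue 3; queue=[4]; order=2,0,1,5,3
step 6: dequeue 4; queue=[(empty)]; order=2,0,1,5,3,4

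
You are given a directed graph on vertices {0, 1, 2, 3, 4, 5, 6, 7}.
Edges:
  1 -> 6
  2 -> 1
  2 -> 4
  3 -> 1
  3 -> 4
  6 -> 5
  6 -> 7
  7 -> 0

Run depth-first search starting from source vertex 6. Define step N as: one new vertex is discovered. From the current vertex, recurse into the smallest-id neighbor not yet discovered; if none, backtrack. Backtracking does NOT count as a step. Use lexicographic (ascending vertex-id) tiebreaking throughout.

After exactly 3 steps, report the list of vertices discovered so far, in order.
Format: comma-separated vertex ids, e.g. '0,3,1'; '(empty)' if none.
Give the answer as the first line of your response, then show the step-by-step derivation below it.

6,5,7

step 1: discover 6; path=6; order=6
step 2: discover 5; path=6>5; order=6,5
step 3: discover 7; path=6>7; order=6,5,7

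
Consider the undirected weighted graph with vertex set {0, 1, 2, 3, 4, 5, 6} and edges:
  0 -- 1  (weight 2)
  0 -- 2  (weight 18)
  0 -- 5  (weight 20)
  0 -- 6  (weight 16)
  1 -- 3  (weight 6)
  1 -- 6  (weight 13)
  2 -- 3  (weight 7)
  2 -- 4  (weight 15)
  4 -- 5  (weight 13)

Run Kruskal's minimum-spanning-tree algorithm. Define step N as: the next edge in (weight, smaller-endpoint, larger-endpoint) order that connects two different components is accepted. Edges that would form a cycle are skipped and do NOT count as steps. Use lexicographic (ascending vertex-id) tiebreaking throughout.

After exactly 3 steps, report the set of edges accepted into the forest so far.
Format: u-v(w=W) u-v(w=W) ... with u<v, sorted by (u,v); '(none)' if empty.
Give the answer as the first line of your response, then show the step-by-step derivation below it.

0-1(w=2) 1-3(w=6) 2-3(w=7)

step 1: add edge 0-1 (w=2); MST = {0-1(w=2)}
step 2: add edge 1-3 (w=6); MST = {0-1(w=2) 1-3(w=6)}
step 3: add edge 2-3 (w=7); MST = {0-1(w=2) 1-3(w=6) 2-3(w=7)}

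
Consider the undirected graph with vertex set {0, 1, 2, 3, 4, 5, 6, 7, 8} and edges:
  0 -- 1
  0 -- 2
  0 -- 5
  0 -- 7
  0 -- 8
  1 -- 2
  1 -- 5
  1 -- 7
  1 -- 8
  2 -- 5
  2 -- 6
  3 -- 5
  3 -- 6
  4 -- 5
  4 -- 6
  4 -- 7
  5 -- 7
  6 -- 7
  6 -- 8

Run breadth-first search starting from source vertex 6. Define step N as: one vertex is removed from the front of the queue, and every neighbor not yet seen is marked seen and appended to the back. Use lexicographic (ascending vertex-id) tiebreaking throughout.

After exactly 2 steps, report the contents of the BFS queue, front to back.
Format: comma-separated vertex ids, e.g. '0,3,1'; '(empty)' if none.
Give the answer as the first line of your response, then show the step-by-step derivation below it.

3,4,7,8,0,1,5

step 1: dequeue 6; queue=[2,3,4,7,8]; order=6
step 2: dequeue 2; queue=[3,4,7,8,0,1,5]; order=6,2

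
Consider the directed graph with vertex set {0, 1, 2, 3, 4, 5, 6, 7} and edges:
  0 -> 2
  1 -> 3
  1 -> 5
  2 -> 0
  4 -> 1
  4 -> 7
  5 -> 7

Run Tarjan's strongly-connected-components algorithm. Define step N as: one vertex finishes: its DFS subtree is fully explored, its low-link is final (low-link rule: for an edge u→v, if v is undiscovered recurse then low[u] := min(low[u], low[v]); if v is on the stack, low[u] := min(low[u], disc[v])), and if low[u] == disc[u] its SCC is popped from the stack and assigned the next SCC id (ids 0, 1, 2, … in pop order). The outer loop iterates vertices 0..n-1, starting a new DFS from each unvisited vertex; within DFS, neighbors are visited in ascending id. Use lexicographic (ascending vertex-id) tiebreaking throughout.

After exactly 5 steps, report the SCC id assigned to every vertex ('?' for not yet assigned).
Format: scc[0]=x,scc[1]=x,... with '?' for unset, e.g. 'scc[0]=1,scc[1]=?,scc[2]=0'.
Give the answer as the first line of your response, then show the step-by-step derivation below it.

scc[0]=0,scc[1]=?,scc[2]=0,scc[3]=1,scc[4]=?,scc[5]=3,scc[6]=?,scc[7]=2

step 1: low=(low[0]=0,low[1]=?,low[2]=0,low[3]=?,low[4]=?,low[5]=?,low[6]=?,low[7]=?); scc=(scc[0]=?,scc[1]=?,scc[2]=?,scc[3]=?,scc[4]=?,scc[5]=?,scc[6]=?,scc[7]=?)
step 2: low=(low[0]=0,low[1]=?,low[2]=0,low[3]=?,low[4]=?,low[5]=?,low[6]=?,low[7]=?); scc=(scc[0]=0,scc[1]=?,scc[2]=0,scc[3]=?,scc[4]=?,scc[5]=?,scc[6]=?,scc[7]=?)
step 3: low=(low[0]=0,low[1]=2,low[2]=0,low[3]=3,low[4]=?,low[5]=?,low[6]=?,low[7]=?); scc=(scc[0]=0,scc[1]=?,scc[2]=0,scc[3]=1,scc[4]=?,scc[5]=?,scc[6]=?,scc[7]=?)
step 4: low=(low[0]=0,low[1]=2,low[2]=0,low[3]=3,low[4]=?,low[5]=4,low[6]=?,low[7]=5); scc=(scc[0]=0,scc[1]=?,scc[2]=0,scc[3]=1,scc[4]=?,scc[5]=?,scc[6]=?,scc[7]=2)
step 5: low=(low[0]=0,low[1]=2,low[2]=0,low[3]=3,low[4]=?,low[5]=4,low[6]=?,low[7]=5); scc=(scc[0]=0,scc[1]=?,scc[2]=0,scc[3]=1,scc[4]=?,scc[5]=3,scc[6]=?,scc[7]=2)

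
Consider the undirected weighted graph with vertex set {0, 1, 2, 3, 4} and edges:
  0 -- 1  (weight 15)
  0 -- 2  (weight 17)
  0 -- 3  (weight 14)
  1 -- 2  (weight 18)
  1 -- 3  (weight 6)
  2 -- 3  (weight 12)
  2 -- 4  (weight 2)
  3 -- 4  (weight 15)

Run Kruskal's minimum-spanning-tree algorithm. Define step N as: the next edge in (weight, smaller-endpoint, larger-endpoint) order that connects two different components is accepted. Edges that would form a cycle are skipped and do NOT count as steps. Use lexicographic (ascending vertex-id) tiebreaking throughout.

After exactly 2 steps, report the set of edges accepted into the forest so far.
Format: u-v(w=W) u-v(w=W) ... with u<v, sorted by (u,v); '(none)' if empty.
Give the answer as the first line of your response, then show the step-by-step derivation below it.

1-3(w=6) 2-4(w=2)

step 1: add edge 2-4 (w=2); MST = {2-4(w=2)}
step 2: add edge 1-3 (w=6); MST = {1-3(w=6) 2-4(w=2)}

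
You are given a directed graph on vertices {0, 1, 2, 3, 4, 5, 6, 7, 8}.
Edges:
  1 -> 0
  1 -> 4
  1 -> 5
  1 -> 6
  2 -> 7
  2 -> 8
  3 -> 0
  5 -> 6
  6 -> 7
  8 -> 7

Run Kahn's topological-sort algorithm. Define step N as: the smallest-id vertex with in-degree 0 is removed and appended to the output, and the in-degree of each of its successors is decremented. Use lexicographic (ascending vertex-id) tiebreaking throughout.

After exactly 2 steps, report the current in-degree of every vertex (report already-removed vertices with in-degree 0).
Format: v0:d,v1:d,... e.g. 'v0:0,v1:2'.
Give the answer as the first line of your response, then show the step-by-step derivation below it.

v0:1,v1:0,v2:0,v3:0,v4:0,v5:0,v6:1,v7:2,v8:0

step 1: output 1; order=[1]; indeg=(1,0,0,0,0,0,1,3,1)
step 2: output 2; order=[1,2]; indeg=(1,0,0,0,0,0,1,2,0)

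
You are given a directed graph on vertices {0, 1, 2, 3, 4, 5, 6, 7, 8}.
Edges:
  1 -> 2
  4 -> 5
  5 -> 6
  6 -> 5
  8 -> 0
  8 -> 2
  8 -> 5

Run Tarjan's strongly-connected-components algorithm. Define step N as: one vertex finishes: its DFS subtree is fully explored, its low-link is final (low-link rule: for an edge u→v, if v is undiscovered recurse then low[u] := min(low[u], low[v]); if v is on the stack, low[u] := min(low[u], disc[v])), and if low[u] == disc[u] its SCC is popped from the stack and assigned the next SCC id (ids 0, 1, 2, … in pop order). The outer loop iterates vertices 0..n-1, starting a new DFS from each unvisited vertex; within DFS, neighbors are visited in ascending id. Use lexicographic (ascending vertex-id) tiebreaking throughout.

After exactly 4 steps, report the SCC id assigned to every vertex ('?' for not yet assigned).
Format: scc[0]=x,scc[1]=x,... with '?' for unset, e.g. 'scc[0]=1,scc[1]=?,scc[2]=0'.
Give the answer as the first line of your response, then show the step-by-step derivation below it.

scc[0]=0,scc[1]=2,scc[2]=1,scc[3]=3,scc[4]=?,scc[5]=?,scc[6]=?,scc[7]=?,scc[8]=?

step 1: low=(low[0]=0,low[1]=?,low[2]=?,low[3]=?,low[4]=?,low[5]=?,low[6]=?,low[7]=?,low[8]=?); scc=(scc[0]=0,scc[1]=?,scc[2]=?,scc[3]=?,scc[4]=?,scc[5]=?,scc[6]=?,scc[7]=?,scc[8]=?)
step 2: low=(low[0]=0,low[1]=1,low[2]=2,low[3]=?,low[4]=?,low[5]=?,low[6]=?,low[7]=?,low[8]=?); scc=(scc[0]=0,scc[1]=?,scc[2]=1,scc[3]=?,scc[4]=?,scc[5]=?,scc[6]=?,scc[7]=?,scc[8]=?)
step 3: low=(low[0]=0,low[1]=1,low[2]=2,low[3]=?,low[4]=?,low[5]=?,low[6]=?,low[7]=?,low[8]=?); scc=(scc[0]=0,scc[1]=2,scc[2]=1,scc[3]=?,scc[4]=?,scc[5]=?,scc[6]=?,scc[7]=?,scc[8]=?)
step 4: low=(low[0]=0,low[1]=1,low[2]=2,low[3]=3,low[4]=?,low[5]=?,low[6]=?,low[7]=?,low[8]=?); scc=(scc[0]=0,scc[1]=2,scc[2]=1,scc[3]=3,scc[4]=?,scc[5]=?,scc[6]=?,scc[7]=?,scc[8]=?)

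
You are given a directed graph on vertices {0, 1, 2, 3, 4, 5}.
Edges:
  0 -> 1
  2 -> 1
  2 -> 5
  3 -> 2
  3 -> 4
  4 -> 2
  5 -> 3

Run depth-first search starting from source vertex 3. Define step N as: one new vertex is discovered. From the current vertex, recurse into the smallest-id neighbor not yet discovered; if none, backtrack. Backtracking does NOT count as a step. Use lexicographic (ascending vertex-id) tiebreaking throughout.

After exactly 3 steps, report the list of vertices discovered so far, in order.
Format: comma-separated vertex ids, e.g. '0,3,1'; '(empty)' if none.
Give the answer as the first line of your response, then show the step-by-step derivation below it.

3,2,1

step 1: discover 3; path=3; order=3
step 2: discover 2; path=3>2; order=3,2
step 3: discover 1; path=3>2>1; order=3,2,1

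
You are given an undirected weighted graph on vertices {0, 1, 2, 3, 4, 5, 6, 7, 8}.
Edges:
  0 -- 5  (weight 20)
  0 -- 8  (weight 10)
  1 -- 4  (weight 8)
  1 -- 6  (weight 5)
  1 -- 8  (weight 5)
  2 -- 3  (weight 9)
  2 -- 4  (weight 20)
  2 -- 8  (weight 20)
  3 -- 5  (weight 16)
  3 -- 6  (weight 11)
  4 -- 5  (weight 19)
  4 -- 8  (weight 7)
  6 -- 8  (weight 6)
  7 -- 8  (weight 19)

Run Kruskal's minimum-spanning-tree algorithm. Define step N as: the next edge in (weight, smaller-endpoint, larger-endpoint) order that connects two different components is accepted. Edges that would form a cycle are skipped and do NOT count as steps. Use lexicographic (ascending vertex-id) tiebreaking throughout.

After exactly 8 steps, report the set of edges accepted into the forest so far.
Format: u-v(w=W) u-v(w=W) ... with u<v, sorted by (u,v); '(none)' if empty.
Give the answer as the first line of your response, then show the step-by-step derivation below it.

0-8(w=10) 1-6(w=5) 1-8(w=5) 2-3(w=9) 3-5(w=16) 3-6(w=11) 4-8(w=7) 7-8(w=19)

step 1: add edge 1-6 (w=5); MST = {1-6(w=5)}
step 2: add edge 1-8 (w=5); MST = {1-6(w=5) 1-8(w=5)}
step 3: add edge 4-8 (w=7); MST = {1-6(w=5) 1-8(w=5) 4-8(w=7)}
step 4: add edge 2-3 (w=9); MST = {1-6(w=5) 1-8(w=5) 2-3(w=9) 4-8(w=7)}
step 5: add edge 0-8 (w=10); MST = {0-8(w=10) 1-6(w=5) 1-8(w=5) 2-3(w=9) 4-8(w=7)}
step 6: add edge 3-6 (w=11); MST = {0-8(w=10) 1-6(w=5) 1-8(w=5) 2-3(w=9) 3-6(w=11) 4-8(w=7)}
step 7: add edge 3-5 (w=16); MST = {0-8(w=10) 1-6(w=5) 1-8(w=5) 2-3(w=9) 3-5(w=16) 3-6(w=11) 4-8(w=7)}
step 8: add edge 7-8 (w=19); MST = {0-8(w=10) 1-6(w=5) 1-8(w=5) 2-3(w=9) 3-5(w=16) 3-6(w=11) 4-8(w=7) 7-8(w=19)}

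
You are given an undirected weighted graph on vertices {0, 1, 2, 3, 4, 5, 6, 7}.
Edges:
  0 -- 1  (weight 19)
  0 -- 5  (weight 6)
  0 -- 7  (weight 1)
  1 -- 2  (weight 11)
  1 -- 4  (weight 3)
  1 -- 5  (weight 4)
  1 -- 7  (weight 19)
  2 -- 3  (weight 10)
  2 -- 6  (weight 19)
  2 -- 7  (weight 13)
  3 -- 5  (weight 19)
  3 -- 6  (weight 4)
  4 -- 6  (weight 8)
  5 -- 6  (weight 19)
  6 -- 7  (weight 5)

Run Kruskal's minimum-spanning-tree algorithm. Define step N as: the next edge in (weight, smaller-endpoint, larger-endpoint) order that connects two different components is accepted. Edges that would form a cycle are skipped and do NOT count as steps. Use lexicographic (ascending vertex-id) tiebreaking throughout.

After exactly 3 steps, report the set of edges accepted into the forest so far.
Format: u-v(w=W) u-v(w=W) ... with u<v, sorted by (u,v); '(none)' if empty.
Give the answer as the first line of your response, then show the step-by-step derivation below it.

0-7(w=1) 1-4(w=3) 1-5(w=4)

step 1: add edge 0-7 (w=1); MST = {0-7(w=1)}
step 2: add edge 1-4 (w=3); MST = {0-7(w=1) 1-4(w=3)}
step 3: add edge 1-5 (w=4); MST = {0-7(w=1) 1-4(w=3) 1-5(w=4)}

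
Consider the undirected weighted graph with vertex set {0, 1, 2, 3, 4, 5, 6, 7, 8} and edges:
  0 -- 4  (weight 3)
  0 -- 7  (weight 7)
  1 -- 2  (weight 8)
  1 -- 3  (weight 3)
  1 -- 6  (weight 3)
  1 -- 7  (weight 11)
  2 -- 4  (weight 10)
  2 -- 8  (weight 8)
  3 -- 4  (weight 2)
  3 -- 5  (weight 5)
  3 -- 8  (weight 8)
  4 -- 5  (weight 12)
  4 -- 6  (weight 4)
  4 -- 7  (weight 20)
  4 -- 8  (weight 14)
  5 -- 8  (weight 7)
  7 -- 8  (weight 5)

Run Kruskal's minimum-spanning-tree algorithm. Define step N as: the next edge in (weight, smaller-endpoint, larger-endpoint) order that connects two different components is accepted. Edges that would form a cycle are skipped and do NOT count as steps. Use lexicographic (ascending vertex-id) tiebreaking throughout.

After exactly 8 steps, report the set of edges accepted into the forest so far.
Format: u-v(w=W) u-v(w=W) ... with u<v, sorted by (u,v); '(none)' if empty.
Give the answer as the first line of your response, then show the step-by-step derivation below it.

0-4(w=3) 0-7(w=7) 1-2(w=8) 1-3(w=3) 1-6(w=3) 3-4(w=2) 3-5(w=5) 7-8(w=5)

step 1: add edge 3-4 (w=2); MST = {3-4(w=2)}
step 2: add edge 0-4 (w=3); MST = {0-4(w=3) 3-4(w=2)}
step 3: add edge 1-3 (w=3); MST = {0-4(w=3) 1-3(w=3) 3-4(w=2)}
step 4: add edge 1-6 (w=3); MST = {0-4(w=3) 1-3(w=3) 1-6(w=3) 3-4(w=2)}
step 5: add edge 3-5 (w=5); MST = {0-4(w=3) 1-3(w=3) 1-6(w=3) 3-4(w=2) 3-5(w=5)}
step 6: add edge 7-8 (w=5); MST = {0-4(w=3) 1-3(w=3) 1-6(w=3) 3-4(w=2) 3-5(w=5) 7-8(w=5)}
step 7: add edge 0-7 (w=7); MST = {0-4(w=3) 0-7(w=7) 1-3(w=3) 1-6(w=3) 3-4(w=2) 3-5(w=5) 7-8(w=5)}
step 8: add edge 1-2 (w=8); MST = {0-4(w=3) 0-7(w=7) 1-2(w=8) 1-3(w=3) 1-6(w=3) 3-4(w=2) 3-5(w=5) 7-8(w=5)}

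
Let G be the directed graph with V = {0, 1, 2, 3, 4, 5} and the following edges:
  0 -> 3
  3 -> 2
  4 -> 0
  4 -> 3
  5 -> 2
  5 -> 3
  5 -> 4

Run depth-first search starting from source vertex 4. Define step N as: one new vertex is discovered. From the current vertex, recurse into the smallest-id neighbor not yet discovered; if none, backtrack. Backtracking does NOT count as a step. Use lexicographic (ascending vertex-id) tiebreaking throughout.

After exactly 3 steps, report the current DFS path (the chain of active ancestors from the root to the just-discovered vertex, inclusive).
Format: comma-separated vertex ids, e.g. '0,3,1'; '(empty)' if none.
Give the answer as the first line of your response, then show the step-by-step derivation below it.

4,0,3

step 1: discover 4; path=4; order=4
step 2: discover 0; path=4>0; order=4,0
step 3: discover 3; path=4>0>3; order=4,0,3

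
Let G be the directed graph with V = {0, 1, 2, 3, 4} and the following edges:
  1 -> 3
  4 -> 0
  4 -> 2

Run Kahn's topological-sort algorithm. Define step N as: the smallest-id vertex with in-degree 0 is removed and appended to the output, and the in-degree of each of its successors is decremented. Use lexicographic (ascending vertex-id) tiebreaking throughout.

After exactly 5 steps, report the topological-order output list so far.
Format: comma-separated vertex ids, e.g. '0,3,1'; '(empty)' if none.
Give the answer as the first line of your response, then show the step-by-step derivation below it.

1,3,4,0,2

step 1: output 1; order=[1]; indeg=(1,0,1,0,0)
step 2: output 3; order=[1,3]; indeg=(1,0,1,0,0)
step 3: output 4; order=[1,3,4]; indeg=(0,0,0,0,0)
step 4: output 0; order=[1,3,4,0]; indeg=(0,0,0,0,0)
step 5: output 2; order=[1,3,4,0,2]; indeg=(0,0,0,0,0)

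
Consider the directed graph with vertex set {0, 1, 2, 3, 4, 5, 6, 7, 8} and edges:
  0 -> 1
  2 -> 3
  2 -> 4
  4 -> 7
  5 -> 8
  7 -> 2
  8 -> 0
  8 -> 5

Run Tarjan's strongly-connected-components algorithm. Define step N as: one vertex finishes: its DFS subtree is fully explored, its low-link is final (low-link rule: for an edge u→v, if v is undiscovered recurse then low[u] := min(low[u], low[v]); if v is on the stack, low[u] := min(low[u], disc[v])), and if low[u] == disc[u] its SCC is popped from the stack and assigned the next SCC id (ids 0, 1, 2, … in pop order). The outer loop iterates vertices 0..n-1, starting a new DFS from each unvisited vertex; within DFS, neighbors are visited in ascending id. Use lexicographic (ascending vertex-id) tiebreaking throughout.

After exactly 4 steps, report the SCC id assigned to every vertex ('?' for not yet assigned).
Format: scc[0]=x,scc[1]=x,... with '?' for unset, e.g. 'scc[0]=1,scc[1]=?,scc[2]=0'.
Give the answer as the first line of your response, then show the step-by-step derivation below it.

scc[0]=1,scc[1]=0,scc[2]=?,scc[3]=2,scc[4]=?,scc[5]=?,scc[6]=?,scc[7]=?,scc[8]=?

step 1: low=(low[0]=0,low[1]=1,low[2]=?,low[3]=?,low[4]=?,low[5]=?,low[6]=?,low[7]=?,low[8]=?); scc=(scc[0]=?,scc[1]=0,scc[2]=?,scc[3]=?,scc[4]=?,scc[5]=?,scc[6]=?,scc[7]=?,scc[8]=?)
step 2: low=(low[0]=0,low[1]=1,low[2]=?,low[3]=?,low[4]=?,low[5]=?,low[6]=?,low[7]=?,low[8]=?); scc=(scc[0]=1,scc[1]=0,scc[2]=?,scc[3]=?,scc[4]=?,scc[5]=?,scc[6]=?,scc[7]=?,scc[8]=?)
step 3: low=(low[0]=0,low[1]=1,low[2]=2,low[3]=3,low[4]=?,low[5]=?,low[6]=?,low[7]=?,low[8]=?); scc=(scc[0]=1,scc[1]=0,scc[2]=?,scc[3]=2,scc[4]=?,scc[5]=?,scc[6]=?,scc[7]=?,scc[8]=?)
step 4: low=(low[0]=0,low[1]=1,low[2]=2,low[3]=3,low[4]=4,low[5]=?,low[6]=?,low[7]=2,low[8]=?); scc=(scc[0]=1,scc[1]=0,scc[2]=?,scc[3]=2,scc[4]=?,scc[5]=?,scc[6]=?,scc[7]=?,scc[8]=?)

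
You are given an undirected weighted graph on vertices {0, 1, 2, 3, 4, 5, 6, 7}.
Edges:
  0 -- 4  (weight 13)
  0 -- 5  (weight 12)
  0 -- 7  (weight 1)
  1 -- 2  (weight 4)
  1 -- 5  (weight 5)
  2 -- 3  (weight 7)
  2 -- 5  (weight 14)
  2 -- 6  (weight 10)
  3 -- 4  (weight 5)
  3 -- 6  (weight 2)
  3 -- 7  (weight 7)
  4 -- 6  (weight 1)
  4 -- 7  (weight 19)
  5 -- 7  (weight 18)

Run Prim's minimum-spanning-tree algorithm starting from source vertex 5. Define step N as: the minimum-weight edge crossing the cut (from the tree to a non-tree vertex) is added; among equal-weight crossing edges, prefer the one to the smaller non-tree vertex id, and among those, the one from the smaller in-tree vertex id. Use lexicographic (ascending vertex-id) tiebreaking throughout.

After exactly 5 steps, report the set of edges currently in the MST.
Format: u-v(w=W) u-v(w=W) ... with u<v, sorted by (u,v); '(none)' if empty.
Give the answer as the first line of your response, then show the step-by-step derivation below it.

1-2(w=4) 1-5(w=5) 2-3(w=7) 3-6(w=2) 4-6(w=1)

step 1: add edge 1-5 (w=5); MST = {1-5(w=5)}
step 2: add edge 1-2 (w=4); MST = {1-2(w=4) 1-5(w=5)}
step 3: add edge 2-3 (w=7); MST = {1-2(w=4) 1-5(w=5) 2-3(w=7)}
step 4: add edge 3-6 (w=2); MST = {1-2(w=4) 1-5(w=5) 2-3(w=7) 3-6(w=2)}
step 5: add edge 4-6 (w=1); MST = {1-2(w=4) 1-5(w=5) 2-3(w=7) 3-6(w=2) 4-6(w=1)}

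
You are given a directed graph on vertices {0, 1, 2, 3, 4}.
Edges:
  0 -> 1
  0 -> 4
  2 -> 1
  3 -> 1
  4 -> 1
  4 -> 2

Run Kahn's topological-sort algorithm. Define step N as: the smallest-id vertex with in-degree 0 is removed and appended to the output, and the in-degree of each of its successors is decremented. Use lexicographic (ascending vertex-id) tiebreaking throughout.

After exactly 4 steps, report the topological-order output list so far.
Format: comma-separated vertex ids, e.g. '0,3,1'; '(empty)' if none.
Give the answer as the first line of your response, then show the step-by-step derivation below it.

0,3,4,2

step 1: output 0; order=[0]; indeg=(0,3,1,0,0)
step 2: output 3; order=[0,3]; indeg=(0,2,1,0,0)
step 3: output 4; order=[0,3,4]; indeg=(0,1,0,0,0)
step 4: output 2; order=[0,3,4,2]; indeg=(0,0,0,0,0)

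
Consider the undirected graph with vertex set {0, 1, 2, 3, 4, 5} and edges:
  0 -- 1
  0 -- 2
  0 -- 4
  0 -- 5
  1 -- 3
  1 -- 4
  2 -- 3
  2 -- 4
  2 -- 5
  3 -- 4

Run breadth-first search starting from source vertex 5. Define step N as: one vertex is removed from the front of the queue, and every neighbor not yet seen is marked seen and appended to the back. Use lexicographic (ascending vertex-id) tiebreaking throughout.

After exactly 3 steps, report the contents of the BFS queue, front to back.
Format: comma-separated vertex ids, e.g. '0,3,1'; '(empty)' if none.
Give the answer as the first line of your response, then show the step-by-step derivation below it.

1,4,3

step 1: dequeue 5; queue=[0,2]; order=5
step 2: dequeue 0; queue=[2,1,4]; order=5,0
step 3: dequeue 2; queue=[1,4,3]; order=5,0,2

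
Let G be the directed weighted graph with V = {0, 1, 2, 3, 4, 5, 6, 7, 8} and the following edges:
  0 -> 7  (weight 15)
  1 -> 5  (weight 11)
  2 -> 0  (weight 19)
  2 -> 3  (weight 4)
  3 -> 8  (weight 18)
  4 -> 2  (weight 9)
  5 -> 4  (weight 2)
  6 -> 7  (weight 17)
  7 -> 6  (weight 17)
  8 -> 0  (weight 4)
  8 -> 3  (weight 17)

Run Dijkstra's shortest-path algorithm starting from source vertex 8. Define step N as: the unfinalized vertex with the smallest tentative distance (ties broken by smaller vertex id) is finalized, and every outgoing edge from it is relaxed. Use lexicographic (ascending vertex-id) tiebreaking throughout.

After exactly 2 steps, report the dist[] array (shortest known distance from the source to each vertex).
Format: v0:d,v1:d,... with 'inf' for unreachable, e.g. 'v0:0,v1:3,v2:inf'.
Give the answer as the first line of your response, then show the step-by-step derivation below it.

v0:4,v1:inf,v2:inf,v3:17,v4:inf,v5:inf,v6:inf,v7:19,v8:0

step 1: dist = v0:4,v1:inf,v2:inf,v3:17,v4:inf,v5:inf,v6:inf,v7:inf,v8:0
step 2: dist = v0:4,v1:inf,v2:inf,v3:17,v4:inf,v5:inf,v6:inf,v7:19,v8:0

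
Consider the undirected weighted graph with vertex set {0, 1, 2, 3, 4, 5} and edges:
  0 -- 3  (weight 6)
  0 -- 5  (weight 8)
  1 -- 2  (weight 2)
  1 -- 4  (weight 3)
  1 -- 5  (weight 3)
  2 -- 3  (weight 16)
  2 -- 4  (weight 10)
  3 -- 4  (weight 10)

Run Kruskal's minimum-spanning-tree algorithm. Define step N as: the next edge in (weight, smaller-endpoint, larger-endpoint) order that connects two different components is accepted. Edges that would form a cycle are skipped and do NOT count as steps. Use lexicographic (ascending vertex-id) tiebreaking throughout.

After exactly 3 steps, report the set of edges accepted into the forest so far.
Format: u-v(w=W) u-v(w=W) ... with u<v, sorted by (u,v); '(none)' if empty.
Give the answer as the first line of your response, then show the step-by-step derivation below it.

1-2(w=2) 1-4(w=3) 1-5(w=3)

step 1: add edge 1-2 (w=2); MST = {1-2(w=2)}
step 2: add edge 1-4 (w=3); MST = {1-2(w=2) 1-4(w=3)}
step 3: add edge 1-5 (w=3); MST = {1-2(w=2) 1-4(w=3) 1-5(w=3)}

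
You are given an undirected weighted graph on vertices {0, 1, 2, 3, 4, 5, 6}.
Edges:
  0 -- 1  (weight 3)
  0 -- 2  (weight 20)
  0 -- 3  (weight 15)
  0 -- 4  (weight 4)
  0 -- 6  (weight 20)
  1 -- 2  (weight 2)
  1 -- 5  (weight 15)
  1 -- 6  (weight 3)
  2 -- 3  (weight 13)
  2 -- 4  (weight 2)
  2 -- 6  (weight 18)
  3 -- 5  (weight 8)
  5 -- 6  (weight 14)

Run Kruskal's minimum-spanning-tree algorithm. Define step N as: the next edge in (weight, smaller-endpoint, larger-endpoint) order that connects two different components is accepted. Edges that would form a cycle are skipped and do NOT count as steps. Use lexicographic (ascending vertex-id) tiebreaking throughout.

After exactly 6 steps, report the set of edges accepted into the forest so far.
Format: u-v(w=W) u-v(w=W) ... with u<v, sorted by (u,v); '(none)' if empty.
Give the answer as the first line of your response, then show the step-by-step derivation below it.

0-1(w=3) 1-2(w=2) 1-6(w=3) 2-3(w=13) 2-4(w=2) 3-5(w=8)

step 1: add edge 1-2 (w=2); MST = {1-2(w=2)}
step 2: add edge 2-4 (w=2); MST = {1-2(w=2) 2-4(w=2)}
step 3: add edge 0-1 (w=3); MST = {0-1(w=3) 1-2(w=2) 2-4(w=2)}
step 4: add edge 1-6 (w=3); MST = {0-1(w=3) 1-2(w=2) 1-6(w=3) 2-4(w=2)}
step 5: add edge 3-5 (w=8); MST = {0-1(w=3) 1-2(w=2) 1-6(w=3) 2-4(w=2) 3-5(w=8)}
step 6: add edge 2-3 (w=13); MST = {0-1(w=3) 1-2(w=2) 1-6(w=3) 2-3(w=13) 2-4(w=2) 3-5(w=8)}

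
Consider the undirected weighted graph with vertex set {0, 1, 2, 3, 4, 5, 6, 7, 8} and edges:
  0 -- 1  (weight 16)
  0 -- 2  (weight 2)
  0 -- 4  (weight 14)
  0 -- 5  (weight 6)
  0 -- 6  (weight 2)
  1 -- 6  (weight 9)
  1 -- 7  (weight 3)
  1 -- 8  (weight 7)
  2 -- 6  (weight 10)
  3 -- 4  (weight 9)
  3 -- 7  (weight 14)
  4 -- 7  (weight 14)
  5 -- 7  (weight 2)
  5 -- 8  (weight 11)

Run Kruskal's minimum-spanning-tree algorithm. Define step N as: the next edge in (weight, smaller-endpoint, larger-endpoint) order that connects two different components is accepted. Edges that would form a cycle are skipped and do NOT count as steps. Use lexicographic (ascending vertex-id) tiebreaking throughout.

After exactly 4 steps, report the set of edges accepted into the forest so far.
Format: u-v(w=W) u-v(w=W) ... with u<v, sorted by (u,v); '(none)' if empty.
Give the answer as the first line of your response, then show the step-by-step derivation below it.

0-2(w=2) 0-6(w=2) 1-7(w=3) 5-7(w=2)

step 1: add edge 0-2 (w=2); MST = {0-2(w=2)}
step 2: add edge 0-6 (w=2); MST = {0-2(w=2) 0-6(w=2)}
step 3: add edge 5-7 (w=2); MST = {0-2(w=2) 0-6(w=2) 5-7(w=2)}
step 4: add edge 1-7 (w=3); MST = {0-2(w=2) 0-6(w=2) 1-7(w=3) 5-7(w=2)}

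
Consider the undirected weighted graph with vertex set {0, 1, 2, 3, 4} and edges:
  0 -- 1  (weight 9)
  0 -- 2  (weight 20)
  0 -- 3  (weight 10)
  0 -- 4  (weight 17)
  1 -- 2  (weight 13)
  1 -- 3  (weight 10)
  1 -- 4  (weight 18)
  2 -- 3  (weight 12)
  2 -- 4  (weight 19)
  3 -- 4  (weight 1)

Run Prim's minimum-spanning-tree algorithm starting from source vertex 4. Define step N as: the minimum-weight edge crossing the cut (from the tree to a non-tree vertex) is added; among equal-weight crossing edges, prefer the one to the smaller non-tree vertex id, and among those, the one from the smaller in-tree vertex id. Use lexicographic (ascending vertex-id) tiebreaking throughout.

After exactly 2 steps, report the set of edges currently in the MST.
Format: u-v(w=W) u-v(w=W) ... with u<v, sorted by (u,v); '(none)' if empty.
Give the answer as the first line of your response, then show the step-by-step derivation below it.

0-3(w=10) 3-4(w=1)

step 1: add edge 3-4 (w=1); MST = {3-4(w=1)}
step 2: add edge 0-3 (w=10); MST = {0-3(w=10) 3-4(w=1)}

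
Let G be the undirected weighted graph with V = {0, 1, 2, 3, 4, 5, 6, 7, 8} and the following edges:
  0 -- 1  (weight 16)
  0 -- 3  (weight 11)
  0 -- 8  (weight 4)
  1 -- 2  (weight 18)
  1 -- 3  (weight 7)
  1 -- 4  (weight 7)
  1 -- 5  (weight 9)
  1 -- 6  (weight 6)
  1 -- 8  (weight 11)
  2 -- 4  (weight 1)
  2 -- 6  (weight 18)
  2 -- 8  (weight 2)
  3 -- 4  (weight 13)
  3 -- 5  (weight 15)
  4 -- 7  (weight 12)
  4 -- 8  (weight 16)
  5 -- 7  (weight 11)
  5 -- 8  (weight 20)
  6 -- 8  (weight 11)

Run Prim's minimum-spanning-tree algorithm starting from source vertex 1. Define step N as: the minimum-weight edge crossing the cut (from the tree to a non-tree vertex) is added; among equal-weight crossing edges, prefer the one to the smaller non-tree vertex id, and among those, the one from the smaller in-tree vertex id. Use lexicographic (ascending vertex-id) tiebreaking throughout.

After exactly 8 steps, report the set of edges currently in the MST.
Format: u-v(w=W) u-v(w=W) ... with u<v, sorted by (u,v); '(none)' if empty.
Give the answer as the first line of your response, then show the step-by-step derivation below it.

0-8(w=4) 1-3(w=7) 1-4(w=7) 1-5(w=9) 1-6(w=6) 2-4(w=1) 2-8(w=2) 5-7(w=11)

step 1: add edge 1-6 (w=6); MST = {1-6(w=6)}
step 2: add edge 1-3 (w=7); MST = {1-3(w=7) 1-6(w=6)}
step 3: add edge 1-4 (w=7); MST = {1-3(w=7) 1-4(w=7) 1-6(w=6)}
step 4: add edge 2-4 (w=1); MST = {1-3(w=7) 1-4(w=7) 1-6(w=6) 2-4(w=1)}
step 5: add edge 2-8 (w=2); MST = {1-3(w=7) 1-4(w=7) 1-6(w=6) 2-4(w=1) 2-8(w=2)}
step 6: add edge 0-8 (w=4); MST = {0-8(w=4) 1-3(w=7) 1-4(w=7) 1-6(w=6) 2-4(w=1) 2-8(w=2)}
step 7: add edge 1-5 (w=9); MST = {0-8(w=4) 1-3(w=7) 1-4(w=7) 1-5(w=9) 1-6(w=6) 2-4(w=1) 2-8(w=2)}
step 8: add edge 5-7 (w=11); MST = {0-8(w=4) 1-3(w=7) 1-4(w=7) 1-5(w=9) 1-6(w=6) 2-4(w=1) 2-8(w=2) 5-7(w=11)}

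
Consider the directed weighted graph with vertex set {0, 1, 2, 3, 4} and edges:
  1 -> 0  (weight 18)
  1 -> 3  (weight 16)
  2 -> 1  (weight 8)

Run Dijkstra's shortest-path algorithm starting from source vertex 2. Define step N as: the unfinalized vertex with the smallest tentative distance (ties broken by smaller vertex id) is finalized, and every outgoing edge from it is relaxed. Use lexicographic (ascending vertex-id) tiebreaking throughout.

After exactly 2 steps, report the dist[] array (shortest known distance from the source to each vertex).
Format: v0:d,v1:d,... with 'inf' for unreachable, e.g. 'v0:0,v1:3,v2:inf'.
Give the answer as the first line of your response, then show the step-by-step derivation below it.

v0:26,v1:8,v2:0,v3:24,v4:inf

step 1: dist = v0:inf,v1:8,v2:0,v3:inf,v4:inf
step 2: dist = v0:26,v1:8,v2:0,v3:24,v4:inf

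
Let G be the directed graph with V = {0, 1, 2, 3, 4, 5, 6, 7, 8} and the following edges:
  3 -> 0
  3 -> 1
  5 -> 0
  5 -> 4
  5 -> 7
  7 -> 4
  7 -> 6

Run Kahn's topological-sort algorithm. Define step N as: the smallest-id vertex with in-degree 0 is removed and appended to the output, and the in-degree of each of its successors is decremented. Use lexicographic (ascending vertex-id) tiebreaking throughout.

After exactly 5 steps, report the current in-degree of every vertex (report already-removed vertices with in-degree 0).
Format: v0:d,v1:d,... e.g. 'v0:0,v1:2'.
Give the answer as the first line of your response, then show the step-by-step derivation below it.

v0:0,v1:0,v2:0,v3:0,v4:1,v5:0,v6:1,v7:0,v8:0

step 1: output 2; order=[2]; indeg=(2,1,0,0,2,0,1,1,0)
step 2: output 3; order=[2,3]; indeg=(1,0,0,0,2,0,1,1,0)
step 3: output 1; order=[2,3,1]; indeg=(1,0,0,0,2,0,1,1,0)
step 4: output 5; order=[2,3,1,5]; indeg=(0,0,0,0,1,0,1,0,0)
step 5: output 0; order=[2,3,1,5,0]; indeg=(0,0,0,0,1,0,1,0,0)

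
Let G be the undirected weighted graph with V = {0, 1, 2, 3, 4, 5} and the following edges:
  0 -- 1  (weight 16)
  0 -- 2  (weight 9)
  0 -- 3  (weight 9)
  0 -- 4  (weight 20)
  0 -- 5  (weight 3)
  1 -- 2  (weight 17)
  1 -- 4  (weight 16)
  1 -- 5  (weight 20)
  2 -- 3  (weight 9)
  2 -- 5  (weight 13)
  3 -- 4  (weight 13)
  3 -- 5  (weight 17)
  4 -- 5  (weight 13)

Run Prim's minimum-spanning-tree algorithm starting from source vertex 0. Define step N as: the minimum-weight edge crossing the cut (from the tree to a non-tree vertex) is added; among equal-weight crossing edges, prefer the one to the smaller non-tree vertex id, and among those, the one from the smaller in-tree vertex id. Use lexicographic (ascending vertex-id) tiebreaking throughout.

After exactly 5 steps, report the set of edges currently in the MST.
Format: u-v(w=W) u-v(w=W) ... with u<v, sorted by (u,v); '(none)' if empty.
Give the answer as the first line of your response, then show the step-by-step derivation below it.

0-1(w=16) 0-2(w=9) 0-3(w=9) 0-5(w=3) 3-4(w=13)

step 1: add edge 0-5 (w=3); MST = {0-5(w=3)}
step 2: add edge 0-2 (w=9); MST = {0-2(w=9) 0-5(w=3)}
step 3: add edge 0-3 (w=9); MST = {0-2(w=9) 0-3(w=9) 0-5(w=3)}
step 4: add edge 3-4 (w=13); MST = {0-2(w=9) 0-3(w=9) 0-5(w=3) 3-4(w=13)}
step 5: add edge 0-1 (w=16); MST = {0-1(w=16) 0-2(w=9) 0-3(w=9) 0-5(w=3) 3-4(w=13)}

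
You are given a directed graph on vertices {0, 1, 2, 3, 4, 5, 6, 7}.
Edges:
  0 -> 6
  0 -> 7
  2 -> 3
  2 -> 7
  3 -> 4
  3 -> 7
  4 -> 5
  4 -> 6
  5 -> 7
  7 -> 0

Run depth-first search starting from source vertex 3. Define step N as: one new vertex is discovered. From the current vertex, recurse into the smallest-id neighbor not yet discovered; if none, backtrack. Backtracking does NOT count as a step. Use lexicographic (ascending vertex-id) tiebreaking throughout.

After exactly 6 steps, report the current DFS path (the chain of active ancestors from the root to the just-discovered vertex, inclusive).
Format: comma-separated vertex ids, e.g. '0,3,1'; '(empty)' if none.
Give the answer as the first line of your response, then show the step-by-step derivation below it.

3,4,5,7,0,6

step 1: discover 3; path=3; order=3
step 2: discover 4; path=3>4; order=3,4
step 3: discover 5; path=3>4>5; order=3,4,5
step 4: discover 7; path=3>4>5>7; order=3,4,5,7
step 5: discover 0; path=3>4>5>7>0; order=3,4,5,7,0
step 6: discover 6; path=3>4>5>7>0>6; order=3,4,5,7,0,6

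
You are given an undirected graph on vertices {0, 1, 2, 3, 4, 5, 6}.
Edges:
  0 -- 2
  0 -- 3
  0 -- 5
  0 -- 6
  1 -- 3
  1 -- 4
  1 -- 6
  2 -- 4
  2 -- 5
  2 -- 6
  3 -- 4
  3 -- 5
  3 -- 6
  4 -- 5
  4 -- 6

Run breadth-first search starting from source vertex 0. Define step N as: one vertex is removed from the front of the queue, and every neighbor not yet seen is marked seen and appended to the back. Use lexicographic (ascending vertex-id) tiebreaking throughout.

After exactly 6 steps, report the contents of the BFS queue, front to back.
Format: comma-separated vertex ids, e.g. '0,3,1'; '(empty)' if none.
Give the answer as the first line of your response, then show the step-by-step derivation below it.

1

step 1: dequeue 0; queue=[2,3,5,6]; order=0
step 2: dequeue 2; queue=[3,5,6,4]; order=0,2
step 3: dequeue 3; queue=[5,6,4,1]; order=0,2,3
step 4: dequeue 5; queue=[6,4,1]; order=0,2,3,5
step 5: dequeue 6; queue=[4,1]; order=0,2,3,5,6
step 6: dequeue 4; queue=[1]; order=0,2,3,5,6,4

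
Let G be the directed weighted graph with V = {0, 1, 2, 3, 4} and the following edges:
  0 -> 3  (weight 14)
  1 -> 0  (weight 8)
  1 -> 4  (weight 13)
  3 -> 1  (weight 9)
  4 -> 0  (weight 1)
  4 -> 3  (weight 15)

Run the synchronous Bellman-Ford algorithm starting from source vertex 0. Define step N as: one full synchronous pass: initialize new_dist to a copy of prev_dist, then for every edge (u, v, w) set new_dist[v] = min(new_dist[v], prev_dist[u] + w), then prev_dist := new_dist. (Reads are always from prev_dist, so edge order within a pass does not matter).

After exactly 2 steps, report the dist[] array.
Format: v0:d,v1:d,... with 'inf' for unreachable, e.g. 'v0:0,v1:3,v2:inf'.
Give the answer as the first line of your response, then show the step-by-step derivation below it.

v0:0,v1:23,v2:inf,v3:14,v4:inf

step 1: dist = v0:0,v1:inf,v2:inf,v3:14,v4:inf
step 2: dist = v0:0,v1:23,v2:inf,v3:14,v4:inf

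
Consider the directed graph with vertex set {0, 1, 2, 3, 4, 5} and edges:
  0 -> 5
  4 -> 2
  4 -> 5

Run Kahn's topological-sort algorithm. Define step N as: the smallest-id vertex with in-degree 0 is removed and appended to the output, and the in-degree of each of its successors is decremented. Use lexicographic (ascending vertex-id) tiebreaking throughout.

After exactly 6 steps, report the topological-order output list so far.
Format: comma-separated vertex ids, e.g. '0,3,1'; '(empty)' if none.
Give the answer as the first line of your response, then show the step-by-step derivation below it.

0,1,3,4,2,5

step 1: output 0; order=[0]; indeg=(0,0,1,0,0,1)
step 2: output 1; order=[0,1]; indeg=(0,0,1,0,0,1)
step 3: output 3; order=[0,1,3]; indeg=(0,0,1,0,0,1)
step 4: output 4; order=[0,1,3,4]; indeg=(0,0,0,0,0,0)
step 5: output 2; order=[0,1,3,4,2]; indeg=(0,0,0,0,0,0)
step 6: output 5; order=[0,1,3,4,2,5]; indeg=(0,0,0,0,0,0)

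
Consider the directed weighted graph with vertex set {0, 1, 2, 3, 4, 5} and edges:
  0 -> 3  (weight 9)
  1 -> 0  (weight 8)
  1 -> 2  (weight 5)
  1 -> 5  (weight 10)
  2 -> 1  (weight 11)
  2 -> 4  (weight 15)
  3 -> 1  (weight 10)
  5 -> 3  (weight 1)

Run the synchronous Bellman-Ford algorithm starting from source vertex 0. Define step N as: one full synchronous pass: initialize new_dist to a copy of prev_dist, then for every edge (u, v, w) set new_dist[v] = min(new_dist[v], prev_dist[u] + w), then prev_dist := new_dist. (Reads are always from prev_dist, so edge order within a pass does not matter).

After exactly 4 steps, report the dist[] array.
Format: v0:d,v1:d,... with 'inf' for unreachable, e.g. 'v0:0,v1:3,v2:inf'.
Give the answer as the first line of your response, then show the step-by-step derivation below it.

v0:0,v1:19,v2:24,v3:9,v4:39,v5:29

step 1: dist = v0:0,v1:inf,v2:inf,v3:9,v4:inf,v5:inf
step 2: dist = v0:0,v1:19,v2:inf,v3:9,v4:inf,v5:inf
step 3: dist = v0:0,v1:19,v2:24,v3:9,v4:inf,v5:29
step 4: dist = v0:0,v1:19,v2:24,v3:9,v4:39,v5:29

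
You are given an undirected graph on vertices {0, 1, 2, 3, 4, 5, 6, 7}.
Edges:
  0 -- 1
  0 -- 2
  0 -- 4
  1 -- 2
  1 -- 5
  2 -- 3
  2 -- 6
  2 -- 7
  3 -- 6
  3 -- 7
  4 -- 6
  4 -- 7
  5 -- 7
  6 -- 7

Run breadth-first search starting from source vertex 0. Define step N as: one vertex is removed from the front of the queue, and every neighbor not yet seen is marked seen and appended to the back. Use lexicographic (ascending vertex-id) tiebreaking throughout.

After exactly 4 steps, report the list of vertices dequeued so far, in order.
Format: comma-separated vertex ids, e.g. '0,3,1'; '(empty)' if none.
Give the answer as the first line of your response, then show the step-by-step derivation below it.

0,1,2,4

step 1: dequeue 0; queue=[1,2,4]; order=0
step 2: dequeue 1; queue=[2,4,5]; order=0,1
step 3: dequeue 2; queue=[4,5,3,6,7]; order=0,1,2
step 4: dequeue 4; queue=[5,3,6,7]; order=0,1,2,4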